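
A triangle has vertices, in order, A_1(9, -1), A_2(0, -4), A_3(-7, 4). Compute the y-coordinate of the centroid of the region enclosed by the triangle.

Apply the surveyor's formula. First the cross-terms c_i = x_i·y_{i+1} − x_{i+1}·y_i:
  -36, -28, -29  ⇒  2A = -93, A = -46.5.
Then Σ (y_i + y_{i+1})·c_i = 93, so ȳ = 93 / (6·(-46.5)) = -1/3.

-1/3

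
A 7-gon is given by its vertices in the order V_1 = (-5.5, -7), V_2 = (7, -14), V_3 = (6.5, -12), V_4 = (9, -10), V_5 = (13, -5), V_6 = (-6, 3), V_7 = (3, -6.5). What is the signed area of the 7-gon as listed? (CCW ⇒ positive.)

121.625

Σ = (126) + (7) + (43) + (85) + (9) + (30) + (-56.75) = 243.25
Signed area = Σ/2 = 121.625 (positive ⇒ counter-clockwise traversal).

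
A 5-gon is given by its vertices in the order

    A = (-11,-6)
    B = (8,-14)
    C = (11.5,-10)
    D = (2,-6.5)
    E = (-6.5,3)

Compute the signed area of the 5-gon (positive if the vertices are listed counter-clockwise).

132

Apply Gauss's area formula: 2A = Σ (x_i·y_{i+1} − x_{i+1}·y_i), indices taken mod 5.
Cross-terms: 202, 81, -54.75, -36.25, 72  ⇒  Σ = 264
Signed area = Σ/2 = 132 (positive ⇒ counter-clockwise traversal).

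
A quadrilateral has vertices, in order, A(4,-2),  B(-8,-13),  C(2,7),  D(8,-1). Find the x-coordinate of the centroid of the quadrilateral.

Apply Gauss's area formula. First the cross-terms c_i = x_i·y_{i+1} − x_{i+1}·y_i:
  -68, -30, -58, -12  ⇒  2A = -168, A = -84.
Then Σ (x_i + x_{i+1})·c_i = -272, so x̄ = -272 / (6·(-84)) = 34/63.

34/63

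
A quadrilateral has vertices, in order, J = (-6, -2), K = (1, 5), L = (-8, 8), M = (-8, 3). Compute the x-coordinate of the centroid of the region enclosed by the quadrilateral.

-656/141

Apply the shoelace (surveyor's) formula. First the cross-terms c_i = x_i·y_{i+1} − x_{i+1}·y_i:
  -28, 48, 40, 34  ⇒  2A = 94, A = 47.
Then Σ (x_i + x_{i+1})·c_i = -1312, so x̄ = -1312 / (6·47) = -656/141.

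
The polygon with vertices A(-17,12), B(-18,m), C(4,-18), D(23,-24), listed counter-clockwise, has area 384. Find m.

Write out the shoelace sum; only the two edges meeting at B involve m:
2·Area = [((-17)·m − (-18)·12) + ((-18)·(-18) − 4·m)] + 186
       = -21·m + 726 = 768
⇒ m = -2.

-2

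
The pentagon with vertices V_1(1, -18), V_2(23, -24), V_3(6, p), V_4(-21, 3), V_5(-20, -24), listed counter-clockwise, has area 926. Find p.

8

The doubled signed area Σ (x_i y_{i+1} − x_{i+1} y_i) is linear in p.
With p=0 it equals 1500; the coefficient of p is 44 (from the two edges through V_3).
So 44·p + 1500 = 2·926 = 1852 ⇒ p = 8.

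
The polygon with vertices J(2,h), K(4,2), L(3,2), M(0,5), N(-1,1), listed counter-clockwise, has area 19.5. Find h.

Write out the shoelace sum; only the two edges meeting at J involve h:
2·Area = [((-1)·h − 2·1) + (2·2 − 4·h)] + 22
       = -5·h + 24 = 39
⇒ h = -3.

-3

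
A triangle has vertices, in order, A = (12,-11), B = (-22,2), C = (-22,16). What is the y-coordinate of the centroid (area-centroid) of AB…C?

7/3

Apply the shoelace (surveyor's) formula. First the cross-terms c_i = x_i·y_{i+1} − x_{i+1}·y_i:
  -218, -308, 50  ⇒  2A = -476, A = -238.
Then Σ (y_i + y_{i+1})·c_i = -3332, so ȳ = -3332 / (6·(-238)) = 7/3.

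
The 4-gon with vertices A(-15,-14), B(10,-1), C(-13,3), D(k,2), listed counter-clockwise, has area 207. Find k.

-14

The doubled signed area Σ (x_i y_{i+1} − x_{i+1} y_i) is linear in k.
With k=0 it equals 176; the coefficient of k is -17 (from the two edges through D).
So -17·k + 176 = 2·207 = 414 ⇒ k = -14.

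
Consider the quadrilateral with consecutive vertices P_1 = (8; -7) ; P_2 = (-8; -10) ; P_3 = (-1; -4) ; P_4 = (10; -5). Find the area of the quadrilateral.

Apply Gauss's area formula: 2A = Σ (x_i·y_{i+1} − x_{i+1}·y_i), indices taken mod 4.
Σ = (-136) + (22) + (45) + (-30) = -99
Area = |Σ|/2 = 49.5.

49.5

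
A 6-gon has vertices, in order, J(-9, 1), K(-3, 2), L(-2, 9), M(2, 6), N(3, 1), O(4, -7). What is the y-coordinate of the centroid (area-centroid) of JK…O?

89/126

Apply the shoelace (surveyor's) formula. First the cross-terms c_i = x_i·y_{i+1} − x_{i+1}·y_i:
  -15, -23, -30, -16, -25, -59  ⇒  2A = -168, A = -84.
Then Σ (y_i + y_{i+1})·c_i = -356, so ȳ = -356 / (6·(-84)) = 89/126.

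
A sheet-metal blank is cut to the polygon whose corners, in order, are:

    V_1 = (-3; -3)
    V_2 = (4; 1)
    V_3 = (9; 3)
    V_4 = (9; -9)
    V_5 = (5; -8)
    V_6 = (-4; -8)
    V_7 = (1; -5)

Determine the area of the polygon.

92.5

Apply the shoelace (surveyor's) formula: 2A = Σ (x_i·y_{i+1} − x_{i+1}·y_i), indices taken mod 7.
Cross-terms: 9, 3, -108, -27, -72, 28, -18  ⇒  Σ = -185
Area = |Σ|/2 = 92.5.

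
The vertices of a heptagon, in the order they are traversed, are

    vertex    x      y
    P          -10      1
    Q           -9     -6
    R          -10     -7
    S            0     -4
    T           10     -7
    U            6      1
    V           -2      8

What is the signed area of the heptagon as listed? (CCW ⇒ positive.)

166

Cross-terms: 69, 3, 40, 40, 52, 50, 78  ⇒  Σ = 332
Signed area = Σ/2 = 166 (positive ⇒ counter-clockwise traversal).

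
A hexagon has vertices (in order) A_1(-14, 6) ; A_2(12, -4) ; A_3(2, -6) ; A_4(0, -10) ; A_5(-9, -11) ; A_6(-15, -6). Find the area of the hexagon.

237.5

Apply the shoelace (surveyor's) formula: 2A = Σ (x_i·y_{i+1} − x_{i+1}·y_i), indices taken mod 6.
A_1→A_2: (-14)(-4) − (12)(6) = -16
A_2→A_3: (12)(-6) − (2)(-4) = -64
A_3→A_4: (2)(-10) − (0)(-6) = -20
A_4→A_5: (0)(-11) − (-9)(-10) = -90
A_5→A_6: (-9)(-6) − (-15)(-11) = -111
A_6→A_1: (-15)(6) − (-14)(-6) = -174
Σ = -475
Area = |Σ|/2 = 237.5.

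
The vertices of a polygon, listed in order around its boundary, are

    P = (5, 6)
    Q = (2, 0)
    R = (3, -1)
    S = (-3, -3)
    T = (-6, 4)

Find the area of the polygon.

Cross-terms: -12, -2, -12, -30, -56  ⇒  Σ = -112
Area = |Σ|/2 = 56.

56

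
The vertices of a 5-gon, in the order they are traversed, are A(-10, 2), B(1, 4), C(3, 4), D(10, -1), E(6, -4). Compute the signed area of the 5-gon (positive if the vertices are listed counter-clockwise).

Apply the shoelace formula: 2A = Σ (x_i·y_{i+1} − x_{i+1}·y_i), indices taken mod 5.
Σ = (-42) + (-8) + (-43) + (-34) + (-28) = -155
Signed area = Σ/2 = -77.5 (negative ⇒ clockwise traversal).

-77.5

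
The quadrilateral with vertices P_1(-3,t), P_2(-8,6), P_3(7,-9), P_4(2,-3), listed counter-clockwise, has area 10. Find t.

The doubled signed area Σ (x_i y_{i+1} − x_{i+1} y_i) is linear in t.
With t=0 it equals 0; the coefficient of t is 10 (from the two edges through P_1).
So 10·t + 0 = 2·10 = 20 ⇒ t = 2.

2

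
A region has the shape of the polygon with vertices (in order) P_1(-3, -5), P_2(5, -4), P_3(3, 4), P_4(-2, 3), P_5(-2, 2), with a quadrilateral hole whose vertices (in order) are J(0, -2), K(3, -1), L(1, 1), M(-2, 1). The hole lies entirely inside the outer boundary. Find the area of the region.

Outer boundary:
Apply the shoelace (surveyor's) formula: 2A = Σ (x_i·y_{i+1} − x_{i+1}·y_i), indices taken mod 5.
Σ = (37) + (32) + (17) + (2) + (16) = 104
Area = |Σ|/2 = 52.
Hole:
Apply the surveyor's formula: 2A = Σ (x_i·y_{i+1} − x_{i+1}·y_i), indices taken mod 4.
Cross-terms: 6, 4, 3, 4  ⇒  Σ = 17
Area = |Σ|/2 = 8.5.
Net area = 52 − 8.5 = 43.5.

43.5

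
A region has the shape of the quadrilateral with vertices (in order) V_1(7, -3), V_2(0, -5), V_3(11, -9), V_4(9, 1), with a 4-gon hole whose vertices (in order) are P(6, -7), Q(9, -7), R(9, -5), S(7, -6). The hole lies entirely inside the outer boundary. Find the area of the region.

Outer boundary:
Apply the surveyor's formula: 2A = Σ (x_i·y_{i+1} − x_{i+1}·y_i), indices taken mod 4.
Σ = (-35) + (55) + (92) + (-34) = 78
Area = |Σ|/2 = 39.
Hole:
Σ = (21) + (18) + (-19) + (-13) = 7
Area = |Σ|/2 = 3.5.
Net area = 39 − 3.5 = 35.5.

35.5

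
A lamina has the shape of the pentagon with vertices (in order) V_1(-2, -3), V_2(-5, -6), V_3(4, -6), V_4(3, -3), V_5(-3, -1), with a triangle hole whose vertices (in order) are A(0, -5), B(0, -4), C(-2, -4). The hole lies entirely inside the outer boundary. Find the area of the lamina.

Outer boundary:
Apply Gauss's area formula: 2A = Σ (x_i·y_{i+1} − x_{i+1}·y_i), indices taken mod 5.
V_1→V_2: (-2)(-6) − (-5)(-3) = -3
V_2→V_3: (-5)(-6) − (4)(-6) = 54
V_3→V_4: (4)(-3) − (3)(-6) = 6
V_4→V_5: (3)(-1) − (-3)(-3) = -12
V_5→V_1: (-3)(-3) − (-2)(-1) = 7
Σ = 52
Area = |Σ|/2 = 26.
Hole:
Σ = (0) + (-8) + (10) = 2
Area = |Σ|/2 = 1.
Net area = 26 − 1 = 25.

25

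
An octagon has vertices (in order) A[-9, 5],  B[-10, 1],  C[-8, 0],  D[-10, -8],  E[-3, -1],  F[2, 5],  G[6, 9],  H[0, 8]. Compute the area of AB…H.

97

Σ = (41) + (8) + (64) + (-14) + (-13) + (-12) + (48) + (72) = 194
Area = |Σ|/2 = 97.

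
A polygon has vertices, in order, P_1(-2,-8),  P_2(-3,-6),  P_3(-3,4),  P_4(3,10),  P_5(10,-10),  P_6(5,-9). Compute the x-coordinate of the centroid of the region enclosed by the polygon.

Apply Gauss's area formula. First the cross-terms c_i = x_i·y_{i+1} − x_{i+1}·y_i:
  -12, -30, -42, -130, -40, -58  ⇒  2A = -312, A = -156.
Then Σ (x_i + x_{i+1})·c_i = -2224, so x̄ = -2224 / (6·(-156)) = 278/117.

278/117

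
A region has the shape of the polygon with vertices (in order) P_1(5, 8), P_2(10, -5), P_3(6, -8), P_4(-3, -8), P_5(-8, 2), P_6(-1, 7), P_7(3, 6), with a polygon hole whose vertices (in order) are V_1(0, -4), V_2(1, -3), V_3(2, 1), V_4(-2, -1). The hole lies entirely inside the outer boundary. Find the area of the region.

182.5

Outer boundary:
Apply Gauss's area formula: 2A = Σ (x_i·y_{i+1} − x_{i+1}·y_i), indices taken mod 7.
Σ = (-105) + (-50) + (-72) + (-70) + (-54) + (-27) + (-6) = -384
Area = |Σ|/2 = 192.
Hole:
Apply Gauss's area formula: 2A = Σ (x_i·y_{i+1} − x_{i+1}·y_i), indices taken mod 4.
V_1→V_2: (0)(-3) − (1)(-4) = 4
V_2→V_3: (1)(1) − (2)(-3) = 7
V_3→V_4: (2)(-1) − (-2)(1) = 0
V_4→V_1: (-2)(-4) − (0)(-1) = 8
Σ = 19
Area = |Σ|/2 = 9.5.
Net area = 192 − 9.5 = 182.5.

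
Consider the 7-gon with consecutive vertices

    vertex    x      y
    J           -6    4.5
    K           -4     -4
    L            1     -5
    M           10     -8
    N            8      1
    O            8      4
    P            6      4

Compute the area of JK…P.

Apply the surveyor's formula: 2A = Σ (x_i·y_{i+1} − x_{i+1}·y_i), indices taken mod 7.
Cross-terms: 42, 24, 42, 74, 24, 8, 51  ⇒  Σ = 265
Area = |Σ|/2 = 132.5.

132.5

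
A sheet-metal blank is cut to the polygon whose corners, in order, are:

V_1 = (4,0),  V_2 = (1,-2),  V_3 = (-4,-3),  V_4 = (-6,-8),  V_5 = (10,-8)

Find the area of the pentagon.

Apply the shoelace formula: 2A = Σ (x_i·y_{i+1} − x_{i+1}·y_i), indices taken mod 5.
Σ = (-8) + (-11) + (14) + (128) + (32) = 155
Area = |Σ|/2 = 77.5.

77.5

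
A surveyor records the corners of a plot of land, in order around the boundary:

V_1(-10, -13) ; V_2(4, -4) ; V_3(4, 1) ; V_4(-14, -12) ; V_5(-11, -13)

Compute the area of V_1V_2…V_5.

Apply the surveyor's formula: 2A = Σ (x_i·y_{i+1} − x_{i+1}·y_i), indices taken mod 5.
Cross-terms: 92, 20, -34, 50, 13  ⇒  Σ = 141
Area = |Σ|/2 = 70.5.

70.5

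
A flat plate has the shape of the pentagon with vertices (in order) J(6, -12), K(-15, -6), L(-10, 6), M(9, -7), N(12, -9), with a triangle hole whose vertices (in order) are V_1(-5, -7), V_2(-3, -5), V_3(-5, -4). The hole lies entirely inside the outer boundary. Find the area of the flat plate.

215.5

Outer boundary:
J→K: (6)(-6) − (-15)(-12) = -216
K→L: (-15)(6) − (-10)(-6) = -150
L→M: (-10)(-7) − (9)(6) = 16
M→N: (9)(-9) − (12)(-7) = 3
N→J: (12)(-12) − (6)(-9) = -90
Σ = -437
Area = |Σ|/2 = 218.5.
Hole:
Apply the shoelace (surveyor's) formula: 2A = Σ (x_i·y_{i+1} − x_{i+1}·y_i), indices taken mod 3.
V_1→V_2: (-5)(-5) − (-3)(-7) = 4
V_2→V_3: (-3)(-4) − (-5)(-5) = -13
V_3→V_1: (-5)(-7) − (-5)(-4) = 15
Σ = 6
Area = |Σ|/2 = 3.
Net area = 218.5 − 3 = 215.5.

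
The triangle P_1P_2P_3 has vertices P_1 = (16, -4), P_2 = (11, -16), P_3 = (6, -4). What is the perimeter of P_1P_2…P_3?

|P_1P_2| = √((-5)² + (-12)²) = √169 = 13
|P_2P_3| = √((-5)² + (12)²) = √169 = 13
|P_3P_1| = √((10)² + (0)²) = √100 = 10
Perimeter = 13 + 13 + 10 = 36.

36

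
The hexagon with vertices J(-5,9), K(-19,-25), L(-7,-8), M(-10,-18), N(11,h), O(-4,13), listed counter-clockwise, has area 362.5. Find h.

-6

Write out the shoelace sum; only the two edges meeting at N involve h:
2·Area = [((-10)·h − 11·(-18)) + (11·13 − (-4)·h)] + 348
       = -6·h + 689 = 725
⇒ h = -6.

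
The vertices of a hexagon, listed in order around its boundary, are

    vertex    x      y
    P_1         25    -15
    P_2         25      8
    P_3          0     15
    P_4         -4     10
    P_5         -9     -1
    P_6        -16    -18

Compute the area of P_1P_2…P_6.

Cross-terms: 575, 375, 60, 94, 146, 690  ⇒  Σ = 1940
Area = |Σ|/2 = 970.

970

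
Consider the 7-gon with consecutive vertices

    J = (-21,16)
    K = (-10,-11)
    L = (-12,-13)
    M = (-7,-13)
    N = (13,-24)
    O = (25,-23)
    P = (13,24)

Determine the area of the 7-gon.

1351.5

Apply Gauss's area formula: 2A = Σ (x_i·y_{i+1} − x_{i+1}·y_i), indices taken mod 7.
Cross-terms: 391, -2, 65, 337, 301, 899, 712  ⇒  Σ = 2703
Area = |Σ|/2 = 1351.5.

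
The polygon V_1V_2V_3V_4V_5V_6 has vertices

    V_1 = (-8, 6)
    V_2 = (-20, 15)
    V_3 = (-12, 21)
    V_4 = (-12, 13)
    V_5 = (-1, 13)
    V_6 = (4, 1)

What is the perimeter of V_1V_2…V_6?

70

|V_1V_2| = √((-12)² + (9)²) = √225 = 15
|V_2V_3| = √((8)² + (6)²) = √100 = 10
|V_3V_4| = √((0)² + (-8)²) = √64 = 8
|V_4V_5| = √((11)² + (0)²) = √121 = 11
|V_5V_6| = √((5)² + (-12)²) = √169 = 13
|V_6V_1| = √((-12)² + (5)²) = √169 = 13
Perimeter = 15 + 10 + 8 + 11 + 13 + 13 = 70.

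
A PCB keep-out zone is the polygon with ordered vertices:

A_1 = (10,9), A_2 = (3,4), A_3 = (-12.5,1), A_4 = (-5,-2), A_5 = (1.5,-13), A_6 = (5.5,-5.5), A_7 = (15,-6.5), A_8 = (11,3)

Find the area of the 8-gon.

Apply the shoelace (surveyor's) formula: 2A = Σ (x_i·y_{i+1} − x_{i+1}·y_i), indices taken mod 8.
Cross-terms: 13, 53, 30, 68, 63.25, 46.75, 116.5, 69  ⇒  Σ = 459.5
Area = |Σ|/2 = 229.75.

229.75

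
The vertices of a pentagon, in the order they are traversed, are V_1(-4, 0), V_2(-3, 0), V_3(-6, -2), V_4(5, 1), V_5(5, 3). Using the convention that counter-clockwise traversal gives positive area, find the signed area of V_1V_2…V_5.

Apply the shoelace (surveyor's) formula: 2A = Σ (x_i·y_{i+1} − x_{i+1}·y_i), indices taken mod 5.
V_1→V_2: (-4)(0) − (-3)(0) = 0
V_2→V_3: (-3)(-2) − (-6)(0) = 6
V_3→V_4: (-6)(1) − (5)(-2) = 4
V_4→V_5: (5)(3) − (5)(1) = 10
V_5→V_1: (5)(0) − (-4)(3) = 12
Σ = 32
Signed area = Σ/2 = 16 (positive ⇒ counter-clockwise traversal).

16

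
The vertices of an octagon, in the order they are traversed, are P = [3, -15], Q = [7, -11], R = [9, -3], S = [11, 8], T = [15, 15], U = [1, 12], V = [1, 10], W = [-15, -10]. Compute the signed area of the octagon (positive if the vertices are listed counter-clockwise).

Cross-terms: 72, 78, 105, 45, 165, -2, 140, 255  ⇒  Σ = 858
Signed area = Σ/2 = 429 (positive ⇒ counter-clockwise traversal).

429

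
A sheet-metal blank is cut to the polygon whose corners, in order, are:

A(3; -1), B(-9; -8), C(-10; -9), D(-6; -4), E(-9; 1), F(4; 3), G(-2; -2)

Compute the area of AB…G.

56.5

Apply Gauss's area formula: 2A = Σ (x_i·y_{i+1} − x_{i+1}·y_i), indices taken mod 7.
Σ = (-33) + (1) + (-14) + (-42) + (-31) + (-2) + (8) = -113
Area = |Σ|/2 = 56.5.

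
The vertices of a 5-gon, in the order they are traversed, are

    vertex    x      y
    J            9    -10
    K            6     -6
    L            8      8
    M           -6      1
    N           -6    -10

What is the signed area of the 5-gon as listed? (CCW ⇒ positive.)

187

Apply the surveyor's formula: 2A = Σ (x_i·y_{i+1} − x_{i+1}·y_i), indices taken mod 5.
Σ = (6) + (96) + (56) + (66) + (150) = 374
Signed area = Σ/2 = 187 (positive ⇒ counter-clockwise traversal).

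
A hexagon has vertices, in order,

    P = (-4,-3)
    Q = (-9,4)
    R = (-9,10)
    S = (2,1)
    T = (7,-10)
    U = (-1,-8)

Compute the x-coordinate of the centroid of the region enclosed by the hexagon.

-5/3

Apply the shoelace formula. First the cross-terms c_i = x_i·y_{i+1} − x_{i+1}·y_i:
  -43, -54, -29, -27, -66, -29  ⇒  2A = -248, A = -124.
Then Σ (x_i + x_{i+1})·c_i = 1240, so x̄ = 1240 / (6·(-124)) = -5/3.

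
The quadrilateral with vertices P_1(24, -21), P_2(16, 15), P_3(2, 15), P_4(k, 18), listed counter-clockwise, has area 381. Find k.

The doubled signed area Σ (x_i y_{i+1} − x_{i+1} y_i) is linear in k.
With k=0 it equals 510; the coefficient of k is -36 (from the two edges through P_4).
So -36·k + 510 = 2·381 = 762 ⇒ k = -7.

-7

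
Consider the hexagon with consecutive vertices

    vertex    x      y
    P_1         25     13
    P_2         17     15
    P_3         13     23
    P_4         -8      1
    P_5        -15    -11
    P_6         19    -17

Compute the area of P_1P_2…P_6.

Apply the shoelace formula: 2A = Σ (x_i·y_{i+1} − x_{i+1}·y_i), indices taken mod 6.
Σ = (154) + (196) + (197) + (103) + (464) + (672) = 1786
Area = |Σ|/2 = 893.

893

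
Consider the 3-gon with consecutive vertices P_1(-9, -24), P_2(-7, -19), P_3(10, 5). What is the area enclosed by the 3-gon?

Σ = (3) + (155) + (-195) = -37
Area = |Σ|/2 = 18.5.

18.5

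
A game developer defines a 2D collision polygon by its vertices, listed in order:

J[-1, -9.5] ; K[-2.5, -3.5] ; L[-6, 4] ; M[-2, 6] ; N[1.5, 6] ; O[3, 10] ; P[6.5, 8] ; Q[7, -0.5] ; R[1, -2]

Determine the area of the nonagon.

114.25

J→K: (-1)(-3.5) − (-2.5)(-9.5) = -20.25
K→L: (-2.5)(4) − (-6)(-3.5) = -31
L→M: (-6)(6) − (-2)(4) = -28
M→N: (-2)(6) − (1.5)(6) = -21
N→O: (1.5)(10) − (3)(6) = -3
O→P: (3)(8) − (6.5)(10) = -41
P→Q: (6.5)(-0.5) − (7)(8) = -59.25
Q→R: (7)(-2) − (1)(-0.5) = -13.5
R→J: (1)(-9.5) − (-1)(-2) = -11.5
Σ = -228.5
Area = |Σ|/2 = 114.25.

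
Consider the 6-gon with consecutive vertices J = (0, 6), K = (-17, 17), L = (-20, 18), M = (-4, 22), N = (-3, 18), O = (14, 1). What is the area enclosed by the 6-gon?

Cross-terms: 102, 34, -368, -6, -255, 84  ⇒  Σ = -409
Area = |Σ|/2 = 204.5.

204.5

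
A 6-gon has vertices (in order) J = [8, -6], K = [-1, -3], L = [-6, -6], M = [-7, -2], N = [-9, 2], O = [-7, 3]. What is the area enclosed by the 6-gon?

Apply the surveyor's formula: 2A = Σ (x_i·y_{i+1} − x_{i+1}·y_i), indices taken mod 6.
Σ = (-30) + (-12) + (-30) + (-32) + (-13) + (18) = -99
Area = |Σ|/2 = 49.5.

49.5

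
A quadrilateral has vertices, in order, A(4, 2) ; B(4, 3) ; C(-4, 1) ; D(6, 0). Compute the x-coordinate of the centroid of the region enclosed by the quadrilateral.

Apply Gauss's area formula. First the cross-terms c_i = x_i·y_{i+1} − x_{i+1}·y_i:
  4, 16, -6, 12  ⇒  2A = 26, A = 13.
Then Σ (x_i + x_{i+1})·c_i = 140, so x̄ = 140 / (6·13) = 70/39.

70/39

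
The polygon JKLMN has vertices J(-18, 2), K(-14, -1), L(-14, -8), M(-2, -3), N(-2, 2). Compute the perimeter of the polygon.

|JK| = √((4)² + (-3)²) = √25 = 5
|KL| = √((0)² + (-7)²) = √49 = 7
|LM| = √((12)² + (5)²) = √169 = 13
|MN| = √((0)² + (5)²) = √25 = 5
|NJ| = √((-16)² + (0)²) = √256 = 16
Perimeter = 5 + 7 + 13 + 5 + 16 = 46.

46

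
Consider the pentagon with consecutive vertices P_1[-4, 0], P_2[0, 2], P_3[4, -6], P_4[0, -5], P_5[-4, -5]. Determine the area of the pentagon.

Apply Gauss's area formula: 2A = Σ (x_i·y_{i+1} − x_{i+1}·y_i), indices taken mod 5.
Σ = (-8) + (-8) + (-20) + (-20) + (-20) = -76
Area = |Σ|/2 = 38.

38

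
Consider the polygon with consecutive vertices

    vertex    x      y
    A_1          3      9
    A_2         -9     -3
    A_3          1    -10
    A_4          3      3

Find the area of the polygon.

Apply the shoelace formula: 2A = Σ (x_i·y_{i+1} − x_{i+1}·y_i), indices taken mod 4.
A_1→A_2: (3)(-3) − (-9)(9) = 72
A_2→A_3: (-9)(-10) − (1)(-3) = 93
A_3→A_4: (1)(3) − (3)(-10) = 33
A_4→A_1: (3)(9) − (3)(3) = 18
Σ = 216
Area = |Σ|/2 = 108.

108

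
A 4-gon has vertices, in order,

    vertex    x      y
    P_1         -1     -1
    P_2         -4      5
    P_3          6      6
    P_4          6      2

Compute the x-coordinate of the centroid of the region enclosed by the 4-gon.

Apply the shoelace formula. First the cross-terms c_i = x_i·y_{i+1} − x_{i+1}·y_i:
  -9, -54, -24, -4  ⇒  2A = -91, A = -45.5.
Then Σ (x_i + x_{i+1})·c_i = -371, so x̄ = -371 / (6·(-45.5)) = 53/39.

53/39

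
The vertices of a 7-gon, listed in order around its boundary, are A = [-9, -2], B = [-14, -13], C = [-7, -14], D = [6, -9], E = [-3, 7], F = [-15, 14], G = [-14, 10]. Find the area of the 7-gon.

291.5

Apply Gauss's area formula: 2A = Σ (x_i·y_{i+1} − x_{i+1}·y_i), indices taken mod 7.
A→B: (-9)(-13) − (-14)(-2) = 89
B→C: (-14)(-14) − (-7)(-13) = 105
C→D: (-7)(-9) − (6)(-14) = 147
D→E: (6)(7) − (-3)(-9) = 15
E→F: (-3)(14) − (-15)(7) = 63
F→G: (-15)(10) − (-14)(14) = 46
G→A: (-14)(-2) − (-9)(10) = 118
Σ = 583
Area = |Σ|/2 = 291.5.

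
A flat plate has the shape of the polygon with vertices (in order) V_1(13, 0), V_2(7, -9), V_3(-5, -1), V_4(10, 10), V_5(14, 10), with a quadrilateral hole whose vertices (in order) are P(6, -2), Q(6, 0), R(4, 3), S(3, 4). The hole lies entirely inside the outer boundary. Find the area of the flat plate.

Outer boundary:
Apply Gauss's area formula: 2A = Σ (x_i·y_{i+1} − x_{i+1}·y_i), indices taken mod 5.
V_1→V_2: (13)(-9) − (7)(0) = -117
V_2→V_3: (7)(-1) − (-5)(-9) = -52
V_3→V_4: (-5)(10) − (10)(-1) = -40
V_4→V_5: (10)(10) − (14)(10) = -40
V_5→V_1: (14)(0) − (13)(10) = -130
Σ = -379
Area = |Σ|/2 = 189.5.
Hole:
P→Q: (6)(0) − (6)(-2) = 12
Q→R: (6)(3) − (4)(0) = 18
R→S: (4)(4) − (3)(3) = 7
S→P: (3)(-2) − (6)(4) = -30
Σ = 7
Area = |Σ|/2 = 3.5.
Net area = 189.5 − 3.5 = 186.

186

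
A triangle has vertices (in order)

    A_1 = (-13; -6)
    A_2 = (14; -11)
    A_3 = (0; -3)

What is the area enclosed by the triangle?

73

Apply Gauss's area formula: 2A = Σ (x_i·y_{i+1} − x_{i+1}·y_i), indices taken mod 3.
Σ = (227) + (-42) + (-39) = 146
Area = |Σ|/2 = 73.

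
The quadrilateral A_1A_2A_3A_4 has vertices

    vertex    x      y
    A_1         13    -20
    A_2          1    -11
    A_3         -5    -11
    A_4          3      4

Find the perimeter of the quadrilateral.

64

|A_1A_2| = √((-12)² + (9)²) = √225 = 15
|A_2A_3| = √((-6)² + (0)²) = √36 = 6
|A_3A_4| = √((8)² + (15)²) = √289 = 17
|A_4A_1| = √((10)² + (-24)²) = √676 = 26
Perimeter = 15 + 6 + 17 + 26 = 64.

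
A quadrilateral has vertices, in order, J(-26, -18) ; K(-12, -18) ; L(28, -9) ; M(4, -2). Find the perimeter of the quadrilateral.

|JK| = √((14)² + (0)²) = √196 = 14
|KL| = √((40)² + (9)²) = √1681 = 41
|LM| = √((-24)² + (7)²) = √625 = 25
|MJ| = √((-30)² + (-16)²) = √1156 = 34
Perimeter = 14 + 41 + 25 + 34 = 114.

114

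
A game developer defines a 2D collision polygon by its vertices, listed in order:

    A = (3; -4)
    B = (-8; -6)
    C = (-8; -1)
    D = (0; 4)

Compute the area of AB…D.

67

A→B: (3)(-6) − (-8)(-4) = -50
B→C: (-8)(-1) − (-8)(-6) = -40
C→D: (-8)(4) − (0)(-1) = -32
D→A: (0)(-4) − (3)(4) = -12
Σ = -134
Area = |Σ|/2 = 67.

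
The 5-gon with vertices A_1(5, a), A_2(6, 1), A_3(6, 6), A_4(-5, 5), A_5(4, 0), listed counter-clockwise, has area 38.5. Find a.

-1

The doubled signed area Σ (x_i y_{i+1} − x_{i+1} y_i) is linear in a.
With a=0 it equals 75; the coefficient of a is -2 (from the two edges through A_1).
So -2·a + 75 = 2·38.5 = 77 ⇒ a = -1.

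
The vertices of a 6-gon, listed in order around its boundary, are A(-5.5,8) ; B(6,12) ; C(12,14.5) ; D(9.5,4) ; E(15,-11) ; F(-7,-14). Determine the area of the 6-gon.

422.625

Apply the shoelace (surveyor's) formula: 2A = Σ (x_i·y_{i+1} − x_{i+1}·y_i), indices taken mod 6.
A→B: (-5.5)(12) − (6)(8) = -114
B→C: (6)(14.5) − (12)(12) = -57
C→D: (12)(4) − (9.5)(14.5) = -89.75
D→E: (9.5)(-11) − (15)(4) = -164.5
E→F: (15)(-14) − (-7)(-11) = -287
F→A: (-7)(8) − (-5.5)(-14) = -133
Σ = -845.25
Area = |Σ|/2 = 422.625.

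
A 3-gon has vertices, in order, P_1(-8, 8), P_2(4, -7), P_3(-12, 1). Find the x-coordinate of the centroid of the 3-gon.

Apply the surveyor's formula. First the cross-terms c_i = x_i·y_{i+1} − x_{i+1}·y_i:
  24, -80, -88  ⇒  2A = -144, A = -72.
Then Σ (x_i + x_{i+1})·c_i = 2304, so x̄ = 2304 / (6·(-72)) = -16/3.

-16/3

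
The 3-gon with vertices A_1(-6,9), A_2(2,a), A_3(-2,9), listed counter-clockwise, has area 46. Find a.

-14

The doubled signed area Σ (x_i y_{i+1} − x_{i+1} y_i) is linear in a.
With a=0 it equals 36; the coefficient of a is -4 (from the two edges through A_2).
So -4·a + 36 = 2·46 = 92 ⇒ a = -14.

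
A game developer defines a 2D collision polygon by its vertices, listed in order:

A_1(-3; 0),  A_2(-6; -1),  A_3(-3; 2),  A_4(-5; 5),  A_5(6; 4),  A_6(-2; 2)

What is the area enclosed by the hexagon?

Σ = (3) + (-15) + (-5) + (-50) + (20) + (6) = -41
Area = |Σ|/2 = 20.5.

20.5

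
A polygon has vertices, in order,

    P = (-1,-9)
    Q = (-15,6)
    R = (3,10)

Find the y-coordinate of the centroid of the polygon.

Apply the shoelace formula. First the cross-terms c_i = x_i·y_{i+1} − x_{i+1}·y_i:
  -141, -168, -17  ⇒  2A = -326, A = -163.
Then Σ (y_i + y_{i+1})·c_i = -2282, so ȳ = -2282 / (6·(-163)) = 7/3.

7/3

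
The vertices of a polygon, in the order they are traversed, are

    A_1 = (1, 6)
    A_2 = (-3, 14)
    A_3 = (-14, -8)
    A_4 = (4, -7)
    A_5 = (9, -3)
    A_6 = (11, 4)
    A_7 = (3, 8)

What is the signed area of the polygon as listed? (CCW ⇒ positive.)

Apply the shoelace formula: 2A = Σ (x_i·y_{i+1} − x_{i+1}·y_i), indices taken mod 7.
Σ = (32) + (220) + (130) + (51) + (69) + (76) + (10) = 588
Signed area = Σ/2 = 294 (positive ⇒ counter-clockwise traversal).

294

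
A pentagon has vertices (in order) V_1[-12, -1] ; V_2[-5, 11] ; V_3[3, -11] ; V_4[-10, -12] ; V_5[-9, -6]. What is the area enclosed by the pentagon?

186

Apply the shoelace formula: 2A = Σ (x_i·y_{i+1} − x_{i+1}·y_i), indices taken mod 5.
Cross-terms: -137, 22, -146, -48, -63  ⇒  Σ = -372
Area = |Σ|/2 = 186.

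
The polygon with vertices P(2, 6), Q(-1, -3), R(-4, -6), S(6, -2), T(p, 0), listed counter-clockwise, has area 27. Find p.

2

Write out the shoelace sum; only the two edges meeting at T involve p:
2·Area = [(6·0 − p·(-2)) + (p·6 − 2·0)] + 38
       = 8·p + 38 = 54
⇒ p = 2.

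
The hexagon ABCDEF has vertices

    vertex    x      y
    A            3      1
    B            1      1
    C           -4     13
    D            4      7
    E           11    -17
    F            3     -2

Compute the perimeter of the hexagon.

|AB| = √((-2)² + (0)²) = √4 = 2
|BC| = √((-5)² + (12)²) = √169 = 13
|CD| = √((8)² + (-6)²) = √100 = 10
|DE| = √((7)² + (-24)²) = √625 = 25
|EF| = √((-8)² + (15)²) = √289 = 17
|FA| = √((0)² + (3)²) = √9 = 3
Perimeter = 2 + 13 + 10 + 25 + 17 + 3 = 70.

70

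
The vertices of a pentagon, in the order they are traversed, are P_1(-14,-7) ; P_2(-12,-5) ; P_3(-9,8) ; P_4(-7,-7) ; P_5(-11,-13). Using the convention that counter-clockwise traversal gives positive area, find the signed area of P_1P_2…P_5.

-63.5

Apply the shoelace formula: 2A = Σ (x_i·y_{i+1} − x_{i+1}·y_i), indices taken mod 5.
P_1→P_2: (-14)(-5) − (-12)(-7) = -14
P_2→P_3: (-12)(8) − (-9)(-5) = -141
P_3→P_4: (-9)(-7) − (-7)(8) = 119
P_4→P_5: (-7)(-13) − (-11)(-7) = 14
P_5→P_1: (-11)(-7) − (-14)(-13) = -105
Σ = -127
Signed area = Σ/2 = -63.5 (negative ⇒ clockwise traversal).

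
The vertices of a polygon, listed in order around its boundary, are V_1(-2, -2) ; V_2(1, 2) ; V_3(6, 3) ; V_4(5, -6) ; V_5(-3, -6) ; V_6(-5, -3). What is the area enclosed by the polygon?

V_1→V_2: (-2)(2) − (1)(-2) = -2
V_2→V_3: (1)(3) − (6)(2) = -9
V_3→V_4: (6)(-6) − (5)(3) = -51
V_4→V_5: (5)(-6) − (-3)(-6) = -48
V_5→V_6: (-3)(-3) − (-5)(-6) = -21
V_6→V_1: (-5)(-2) − (-2)(-3) = 4
Σ = -127
Area = |Σ|/2 = 63.5.

63.5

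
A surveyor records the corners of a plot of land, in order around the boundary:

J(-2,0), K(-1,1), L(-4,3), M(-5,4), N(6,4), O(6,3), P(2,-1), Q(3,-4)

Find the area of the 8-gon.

38.5

Apply Gauss's area formula: 2A = Σ (x_i·y_{i+1} − x_{i+1}·y_i), indices taken mod 8.
Σ = (-2) + (1) + (-1) + (-44) + (-6) + (-12) + (-5) + (-8) = -77
Area = |Σ|/2 = 38.5.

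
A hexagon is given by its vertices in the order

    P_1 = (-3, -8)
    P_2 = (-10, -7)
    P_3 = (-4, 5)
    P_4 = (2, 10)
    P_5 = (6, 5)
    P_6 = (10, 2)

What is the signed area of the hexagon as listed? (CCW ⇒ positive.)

-174.5

Cross-terms: -59, -78, -50, -50, -38, -74  ⇒  Σ = -349
Signed area = Σ/2 = -174.5 (negative ⇒ clockwise traversal).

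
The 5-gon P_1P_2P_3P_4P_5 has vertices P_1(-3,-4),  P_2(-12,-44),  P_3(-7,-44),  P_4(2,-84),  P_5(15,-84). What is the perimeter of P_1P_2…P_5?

182

|P_1P_2| = √((-9)² + (-40)²) = √1681 = 41
|P_2P_3| = √((5)² + (0)²) = √25 = 5
|P_3P_4| = √((9)² + (-40)²) = √1681 = 41
|P_4P_5| = √((13)² + (0)²) = √169 = 13
|P_5P_1| = √((-18)² + (80)²) = √6724 = 82
Perimeter = 41 + 5 + 41 + 13 + 82 = 182.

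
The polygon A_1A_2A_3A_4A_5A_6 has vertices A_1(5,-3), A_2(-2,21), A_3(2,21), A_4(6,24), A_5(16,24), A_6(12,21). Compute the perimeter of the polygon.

74

|A_1A_2| = √((-7)² + (24)²) = √625 = 25
|A_2A_3| = √((4)² + (0)²) = √16 = 4
|A_3A_4| = √((4)² + (3)²) = √25 = 5
|A_4A_5| = √((10)² + (0)²) = √100 = 10
|A_5A_6| = √((-4)² + (-3)²) = √25 = 5
|A_6A_1| = √((-7)² + (-24)²) = √625 = 25
Perimeter = 25 + 4 + 5 + 10 + 5 + 25 = 74.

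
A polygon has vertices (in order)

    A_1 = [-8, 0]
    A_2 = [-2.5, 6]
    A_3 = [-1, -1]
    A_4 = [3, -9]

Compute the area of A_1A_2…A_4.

Σ = (-48) + (8.5) + (12) + (-72) = -99.5
Area = |Σ|/2 = 49.75.

49.75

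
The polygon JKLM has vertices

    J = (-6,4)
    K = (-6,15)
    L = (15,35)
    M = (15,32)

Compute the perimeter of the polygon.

78

|JK| = √((0)² + (11)²) = √121 = 11
|KL| = √((21)² + (20)²) = √841 = 29
|LM| = √((0)² + (-3)²) = √9 = 3
|MJ| = √((-21)² + (-28)²) = √1225 = 35
Perimeter = 11 + 29 + 3 + 35 = 78.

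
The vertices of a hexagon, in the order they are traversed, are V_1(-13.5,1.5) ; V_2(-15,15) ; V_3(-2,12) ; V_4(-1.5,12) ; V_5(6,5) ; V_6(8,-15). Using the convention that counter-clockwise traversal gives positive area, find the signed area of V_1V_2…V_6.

-368

Apply Gauss's area formula: 2A = Σ (x_i·y_{i+1} − x_{i+1}·y_i), indices taken mod 6.
Σ = (-180) + (-150) + (-6) + (-79.5) + (-130) + (-190.5) = -736
Signed area = Σ/2 = -368 (negative ⇒ clockwise traversal).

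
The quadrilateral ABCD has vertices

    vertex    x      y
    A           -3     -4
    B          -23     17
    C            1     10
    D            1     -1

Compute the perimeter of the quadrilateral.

70

|AB| = √((-20)² + (21)²) = √841 = 29
|BC| = √((24)² + (-7)²) = √625 = 25
|CD| = √((0)² + (-11)²) = √121 = 11
|DA| = √((-4)² + (-3)²) = √25 = 5
Perimeter = 29 + 25 + 11 + 5 = 70.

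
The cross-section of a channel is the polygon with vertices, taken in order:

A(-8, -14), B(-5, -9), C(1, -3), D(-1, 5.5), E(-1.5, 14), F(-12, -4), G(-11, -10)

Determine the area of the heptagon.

173.375

Apply the shoelace (surveyor's) formula: 2A = Σ (x_i·y_{i+1} − x_{i+1}·y_i), indices taken mod 7.
A→B: (-8)(-9) − (-5)(-14) = 2
B→C: (-5)(-3) − (1)(-9) = 24
C→D: (1)(5.5) − (-1)(-3) = 2.5
D→E: (-1)(14) − (-1.5)(5.5) = -5.75
E→F: (-1.5)(-4) − (-12)(14) = 174
F→G: (-12)(-10) − (-11)(-4) = 76
G→A: (-11)(-14) − (-8)(-10) = 74
Σ = 346.75
Area = |Σ|/2 = 173.375.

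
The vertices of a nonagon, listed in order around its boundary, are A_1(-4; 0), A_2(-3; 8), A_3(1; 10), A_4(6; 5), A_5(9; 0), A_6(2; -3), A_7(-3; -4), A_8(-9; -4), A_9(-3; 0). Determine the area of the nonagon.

125

Apply the shoelace formula: 2A = Σ (x_i·y_{i+1} − x_{i+1}·y_i), indices taken mod 9.
Σ = (-32) + (-38) + (-55) + (-45) + (-27) + (-17) + (-24) + (-12) + (0) = -250
Area = |Σ|/2 = 125.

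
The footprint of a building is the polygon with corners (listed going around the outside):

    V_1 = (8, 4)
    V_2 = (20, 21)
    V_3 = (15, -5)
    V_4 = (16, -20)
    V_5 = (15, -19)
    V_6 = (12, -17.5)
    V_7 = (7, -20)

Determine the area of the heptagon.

Apply Gauss's area formula: 2A = Σ (x_i·y_{i+1} − x_{i+1}·y_i), indices taken mod 7.
Σ = (88) + (-415) + (-220) + (-4) + (-34.5) + (-117.5) + (188) = -515
Area = |Σ|/2 = 257.5.

257.5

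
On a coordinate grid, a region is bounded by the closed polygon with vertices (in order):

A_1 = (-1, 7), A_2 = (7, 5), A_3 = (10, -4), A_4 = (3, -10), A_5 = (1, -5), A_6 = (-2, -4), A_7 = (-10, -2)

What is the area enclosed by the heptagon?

Apply the shoelace formula: 2A = Σ (x_i·y_{i+1} − x_{i+1}·y_i), indices taken mod 7.
A_1→A_2: (-1)(5) − (7)(7) = -54
A_2→A_3: (7)(-4) − (10)(5) = -78
A_3→A_4: (10)(-10) − (3)(-4) = -88
A_4→A_5: (3)(-5) − (1)(-10) = -5
A_5→A_6: (1)(-4) − (-2)(-5) = -14
A_6→A_7: (-2)(-2) − (-10)(-4) = -36
A_7→A_1: (-10)(7) − (-1)(-2) = -72
Σ = -347
Area = |Σ|/2 = 173.5.

173.5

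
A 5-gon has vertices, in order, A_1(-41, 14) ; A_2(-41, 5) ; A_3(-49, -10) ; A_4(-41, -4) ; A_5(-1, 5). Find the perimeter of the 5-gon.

|A_1A_2| = √((0)² + (-9)²) = √81 = 9
|A_2A_3| = √((-8)² + (-15)²) = √289 = 17
|A_3A_4| = √((8)² + (6)²) = √100 = 10
|A_4A_5| = √((40)² + (9)²) = √1681 = 41
|A_5A_1| = √((-40)² + (9)²) = √1681 = 41
Perimeter = 9 + 17 + 10 + 41 + 41 = 118.

118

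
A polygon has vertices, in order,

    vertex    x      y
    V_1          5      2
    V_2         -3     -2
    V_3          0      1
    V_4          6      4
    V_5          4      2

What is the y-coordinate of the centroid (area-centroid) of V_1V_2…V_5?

Apply the shoelace (surveyor's) formula. First the cross-terms c_i = x_i·y_{i+1} − x_{i+1}·y_i:
  -4, -3, -6, -4, -2  ⇒  2A = -19, A = -9.5.
Then Σ (y_i + y_{i+1})·c_i = -59, so ȳ = -59 / (6·(-9.5)) = 59/57.

59/57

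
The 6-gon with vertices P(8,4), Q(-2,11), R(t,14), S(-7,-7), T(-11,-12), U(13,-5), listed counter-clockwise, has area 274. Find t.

The doubled signed area Σ (x_i y_{i+1} − x_{i+1} y_i) is linear in t.
With t=0 it equals 476; the coefficient of t is -18 (from the two edges through R).
So -18·t + 476 = 2·274 = 548 ⇒ t = -4.

-4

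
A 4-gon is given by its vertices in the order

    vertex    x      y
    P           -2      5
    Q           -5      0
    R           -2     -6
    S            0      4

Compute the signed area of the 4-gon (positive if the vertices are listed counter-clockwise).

27.5

Apply the shoelace formula: 2A = Σ (x_i·y_{i+1} − x_{i+1}·y_i), indices taken mod 4.
Σ = (25) + (30) + (-8) + (8) = 55
Signed area = Σ/2 = 27.5 (positive ⇒ counter-clockwise traversal).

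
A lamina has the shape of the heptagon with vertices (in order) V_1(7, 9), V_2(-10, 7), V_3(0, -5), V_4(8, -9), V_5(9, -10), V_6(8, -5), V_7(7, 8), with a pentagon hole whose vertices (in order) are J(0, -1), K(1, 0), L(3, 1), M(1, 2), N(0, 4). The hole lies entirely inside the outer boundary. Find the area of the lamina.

Outer boundary:
Cross-terms: 139, 50, 40, 1, 35, 99, 7  ⇒  Σ = 371
Area = |Σ|/2 = 185.5.
Hole:
Apply the shoelace (surveyor's) formula: 2A = Σ (x_i·y_{i+1} − x_{i+1}·y_i), indices taken mod 5.
Σ = (1) + (1) + (5) + (4) + (0) = 11
Area = |Σ|/2 = 5.5.
Net area = 185.5 − 5.5 = 180.

180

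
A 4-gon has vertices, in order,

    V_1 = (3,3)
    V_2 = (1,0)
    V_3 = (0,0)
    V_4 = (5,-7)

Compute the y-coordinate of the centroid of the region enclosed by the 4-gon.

Apply the shoelace formula. First the cross-terms c_i = x_i·y_{i+1} − x_{i+1}·y_i:
  -3, 0, 0, 36  ⇒  2A = 33, A = 16.5.
Then Σ (y_i + y_{i+1})·c_i = -153, so ȳ = -153 / (6·16.5) = -17/11.

-17/11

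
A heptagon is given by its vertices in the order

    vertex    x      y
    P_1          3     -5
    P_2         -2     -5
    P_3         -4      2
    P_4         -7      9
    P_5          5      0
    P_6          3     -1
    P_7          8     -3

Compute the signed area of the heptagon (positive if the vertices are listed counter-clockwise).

-76.5

Σ = (-25) + (-24) + (-22) + (-45) + (-5) + (-1) + (-31) = -153
Signed area = Σ/2 = -76.5 (negative ⇒ clockwise traversal).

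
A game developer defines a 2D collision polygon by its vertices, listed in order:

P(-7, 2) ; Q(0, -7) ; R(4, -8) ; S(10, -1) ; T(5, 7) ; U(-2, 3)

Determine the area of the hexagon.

Σ = (49) + (28) + (76) + (75) + (29) + (17) = 274
Area = |Σ|/2 = 137.

137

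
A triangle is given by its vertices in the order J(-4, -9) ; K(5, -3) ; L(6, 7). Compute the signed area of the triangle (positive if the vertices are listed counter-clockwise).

42

Apply the shoelace formula: 2A = Σ (x_i·y_{i+1} − x_{i+1}·y_i), indices taken mod 3.
J→K: (-4)(-3) − (5)(-9) = 57
K→L: (5)(7) − (6)(-3) = 53
L→J: (6)(-9) − (-4)(7) = -26
Σ = 84
Signed area = Σ/2 = 42 (positive ⇒ counter-clockwise traversal).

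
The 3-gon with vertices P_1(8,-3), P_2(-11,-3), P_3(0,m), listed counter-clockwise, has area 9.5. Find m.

Write out the shoelace sum; only the two edges meeting at P_3 involve m:
2·Area = [((-11)·m − 0·(-3)) + (0·(-3) − 8·m)] + -57
       = -19·m + -57 = 19
⇒ m = -4.

-4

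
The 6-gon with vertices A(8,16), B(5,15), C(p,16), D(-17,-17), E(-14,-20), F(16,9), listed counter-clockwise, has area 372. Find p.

The doubled signed area Σ (x_i y_{i+1} − x_{i+1} y_i) is linear in p.
With p=0 it equals 872; the coefficient of p is -32 (from the two edges through C).
So -32·p + 872 = 2·372 = 744 ⇒ p = 4.

4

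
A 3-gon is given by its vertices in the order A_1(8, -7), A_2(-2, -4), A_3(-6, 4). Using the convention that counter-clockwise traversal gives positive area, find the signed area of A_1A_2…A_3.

Σ = (-46) + (-32) + (10) = -68
Signed area = Σ/2 = -34 (negative ⇒ clockwise traversal).

-34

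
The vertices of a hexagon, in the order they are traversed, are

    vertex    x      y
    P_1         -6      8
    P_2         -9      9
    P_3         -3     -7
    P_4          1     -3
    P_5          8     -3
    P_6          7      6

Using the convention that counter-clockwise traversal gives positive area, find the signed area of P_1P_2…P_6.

P_1→P_2: (-6)(9) − (-9)(8) = 18
P_2→P_3: (-9)(-7) − (-3)(9) = 90
P_3→P_4: (-3)(-3) − (1)(-7) = 16
P_4→P_5: (1)(-3) − (8)(-3) = 21
P_5→P_6: (8)(6) − (7)(-3) = 69
P_6→P_1: (7)(8) − (-6)(6) = 92
Σ = 306
Signed area = Σ/2 = 153 (positive ⇒ counter-clockwise traversal).

153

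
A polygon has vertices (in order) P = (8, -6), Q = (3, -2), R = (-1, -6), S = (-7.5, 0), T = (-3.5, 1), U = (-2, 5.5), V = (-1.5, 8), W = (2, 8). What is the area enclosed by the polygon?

P→Q: (8)(-2) − (3)(-6) = 2
Q→R: (3)(-6) − (-1)(-2) = -20
R→S: (-1)(0) − (-7.5)(-6) = -45
S→T: (-7.5)(1) − (-3.5)(0) = -7.5
T→U: (-3.5)(5.5) − (-2)(1) = -17.25
U→V: (-2)(8) − (-1.5)(5.5) = -7.75
V→W: (-1.5)(8) − (2)(8) = -28
W→P: (2)(-6) − (8)(8) = -76
Σ = -199.5
Area = |Σ|/2 = 99.75.

99.75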